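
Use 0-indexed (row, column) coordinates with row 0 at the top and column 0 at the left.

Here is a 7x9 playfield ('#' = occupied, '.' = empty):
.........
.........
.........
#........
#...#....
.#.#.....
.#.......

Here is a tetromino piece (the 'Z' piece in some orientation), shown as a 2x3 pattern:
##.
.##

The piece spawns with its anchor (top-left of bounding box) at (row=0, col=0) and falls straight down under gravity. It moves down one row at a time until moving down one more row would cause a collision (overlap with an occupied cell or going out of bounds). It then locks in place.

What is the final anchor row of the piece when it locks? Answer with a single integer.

Spawn at (row=0, col=0). Try each row:
  row 0: fits
  row 1: fits
  row 2: fits
  row 3: blocked -> lock at row 2

Answer: 2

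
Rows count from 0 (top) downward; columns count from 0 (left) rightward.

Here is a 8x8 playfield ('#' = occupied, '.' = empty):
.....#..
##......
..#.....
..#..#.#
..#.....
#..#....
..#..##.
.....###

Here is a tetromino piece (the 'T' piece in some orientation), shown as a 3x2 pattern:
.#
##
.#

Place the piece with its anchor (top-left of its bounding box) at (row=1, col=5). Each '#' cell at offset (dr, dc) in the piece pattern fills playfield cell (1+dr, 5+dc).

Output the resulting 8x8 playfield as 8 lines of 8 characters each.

Answer: .....#..
##....#.
..#..##.
..#..###
..#.....
#..#....
..#..##.
.....###

Derivation:
Fill (1+0,5+1) = (1,6)
Fill (1+1,5+0) = (2,5)
Fill (1+1,5+1) = (2,6)
Fill (1+2,5+1) = (3,6)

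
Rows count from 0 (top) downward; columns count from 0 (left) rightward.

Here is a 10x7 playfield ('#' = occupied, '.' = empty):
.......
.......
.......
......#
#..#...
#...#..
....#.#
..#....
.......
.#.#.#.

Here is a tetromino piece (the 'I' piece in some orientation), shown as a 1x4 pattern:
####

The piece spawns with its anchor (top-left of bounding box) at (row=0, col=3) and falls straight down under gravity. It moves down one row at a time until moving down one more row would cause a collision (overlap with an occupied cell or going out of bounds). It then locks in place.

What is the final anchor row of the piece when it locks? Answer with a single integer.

Answer: 2

Derivation:
Spawn at (row=0, col=3). Try each row:
  row 0: fits
  row 1: fits
  row 2: fits
  row 3: blocked -> lock at row 2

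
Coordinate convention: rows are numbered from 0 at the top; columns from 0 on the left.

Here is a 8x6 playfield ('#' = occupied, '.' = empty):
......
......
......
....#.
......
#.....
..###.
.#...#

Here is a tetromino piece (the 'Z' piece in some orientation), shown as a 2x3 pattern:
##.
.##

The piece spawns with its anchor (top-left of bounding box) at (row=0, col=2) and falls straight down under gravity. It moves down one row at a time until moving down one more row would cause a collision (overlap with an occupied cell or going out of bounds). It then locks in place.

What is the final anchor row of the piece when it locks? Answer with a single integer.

Spawn at (row=0, col=2). Try each row:
  row 0: fits
  row 1: fits
  row 2: blocked -> lock at row 1

Answer: 1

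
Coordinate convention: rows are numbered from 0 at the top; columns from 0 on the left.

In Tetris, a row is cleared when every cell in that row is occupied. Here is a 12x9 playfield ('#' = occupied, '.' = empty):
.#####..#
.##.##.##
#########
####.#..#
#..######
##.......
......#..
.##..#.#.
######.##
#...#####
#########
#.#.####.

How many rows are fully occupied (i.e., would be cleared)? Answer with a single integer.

Check each row:
  row 0: 3 empty cells -> not full
  row 1: 3 empty cells -> not full
  row 2: 0 empty cells -> FULL (clear)
  row 3: 3 empty cells -> not full
  row 4: 2 empty cells -> not full
  row 5: 7 empty cells -> not full
  row 6: 8 empty cells -> not full
  row 7: 5 empty cells -> not full
  row 8: 1 empty cell -> not full
  row 9: 3 empty cells -> not full
  row 10: 0 empty cells -> FULL (clear)
  row 11: 3 empty cells -> not full
Total rows cleared: 2

Answer: 2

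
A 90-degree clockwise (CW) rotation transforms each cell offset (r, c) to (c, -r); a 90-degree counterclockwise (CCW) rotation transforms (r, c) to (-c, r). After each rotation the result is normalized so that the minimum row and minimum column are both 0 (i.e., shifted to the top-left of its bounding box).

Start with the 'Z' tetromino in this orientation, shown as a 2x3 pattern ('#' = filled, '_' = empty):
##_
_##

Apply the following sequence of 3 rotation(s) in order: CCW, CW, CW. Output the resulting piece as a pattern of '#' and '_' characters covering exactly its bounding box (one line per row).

Start:
##_
_##
After rotation 1 (CCW):
_#
##
#_
After rotation 2 (CW):
##_
_##
After rotation 3 (CW):
_#
##
#_

Answer: _#
##
#_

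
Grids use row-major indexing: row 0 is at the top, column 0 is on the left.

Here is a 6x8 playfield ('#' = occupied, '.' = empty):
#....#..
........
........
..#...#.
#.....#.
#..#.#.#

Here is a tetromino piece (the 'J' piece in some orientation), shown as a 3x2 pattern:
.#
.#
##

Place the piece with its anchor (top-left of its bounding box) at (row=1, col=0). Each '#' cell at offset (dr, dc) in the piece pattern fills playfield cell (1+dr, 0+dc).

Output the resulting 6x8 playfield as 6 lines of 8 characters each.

Fill (1+0,0+1) = (1,1)
Fill (1+1,0+1) = (2,1)
Fill (1+2,0+0) = (3,0)
Fill (1+2,0+1) = (3,1)

Answer: #....#..
.#......
.#......
###...#.
#.....#.
#..#.#.#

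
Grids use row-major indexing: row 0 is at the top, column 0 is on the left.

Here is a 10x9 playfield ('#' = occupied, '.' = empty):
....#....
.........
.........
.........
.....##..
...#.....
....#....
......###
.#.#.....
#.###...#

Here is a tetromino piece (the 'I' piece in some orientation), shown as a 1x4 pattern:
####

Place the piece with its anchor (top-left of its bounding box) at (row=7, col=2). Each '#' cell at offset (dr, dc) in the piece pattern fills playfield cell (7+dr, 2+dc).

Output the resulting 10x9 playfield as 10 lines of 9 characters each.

Answer: ....#....
.........
.........
.........
.....##..
...#.....
....#....
..#######
.#.#.....
#.###...#

Derivation:
Fill (7+0,2+0) = (7,2)
Fill (7+0,2+1) = (7,3)
Fill (7+0,2+2) = (7,4)
Fill (7+0,2+3) = (7,5)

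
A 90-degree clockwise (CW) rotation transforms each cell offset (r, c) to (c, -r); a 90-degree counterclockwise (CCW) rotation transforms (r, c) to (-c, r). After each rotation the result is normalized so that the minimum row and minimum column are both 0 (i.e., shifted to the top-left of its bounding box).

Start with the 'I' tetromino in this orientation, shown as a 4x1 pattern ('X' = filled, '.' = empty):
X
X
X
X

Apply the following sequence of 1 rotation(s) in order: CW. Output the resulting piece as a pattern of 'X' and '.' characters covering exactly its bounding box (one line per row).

Answer: XXXX

Derivation:
Start:
X
X
X
X
After rotation 1 (CW):
XXXX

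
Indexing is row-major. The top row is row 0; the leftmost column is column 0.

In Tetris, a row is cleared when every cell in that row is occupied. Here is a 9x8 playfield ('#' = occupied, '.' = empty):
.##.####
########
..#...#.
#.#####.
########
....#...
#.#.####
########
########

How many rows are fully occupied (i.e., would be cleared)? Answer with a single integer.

Answer: 4

Derivation:
Check each row:
  row 0: 2 empty cells -> not full
  row 1: 0 empty cells -> FULL (clear)
  row 2: 6 empty cells -> not full
  row 3: 2 empty cells -> not full
  row 4: 0 empty cells -> FULL (clear)
  row 5: 7 empty cells -> not full
  row 6: 2 empty cells -> not full
  row 7: 0 empty cells -> FULL (clear)
  row 8: 0 empty cells -> FULL (clear)
Total rows cleared: 4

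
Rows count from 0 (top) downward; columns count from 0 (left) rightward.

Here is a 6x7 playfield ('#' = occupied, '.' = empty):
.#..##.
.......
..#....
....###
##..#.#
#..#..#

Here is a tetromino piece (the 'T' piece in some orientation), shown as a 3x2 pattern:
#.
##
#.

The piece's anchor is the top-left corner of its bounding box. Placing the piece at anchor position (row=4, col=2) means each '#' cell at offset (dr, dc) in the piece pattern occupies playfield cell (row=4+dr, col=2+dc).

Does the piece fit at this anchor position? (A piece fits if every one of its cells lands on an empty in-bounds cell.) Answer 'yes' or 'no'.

Answer: no

Derivation:
Check each piece cell at anchor (4, 2):
  offset (0,0) -> (4,2): empty -> OK
  offset (1,0) -> (5,2): empty -> OK
  offset (1,1) -> (5,3): occupied ('#') -> FAIL
  offset (2,0) -> (6,2): out of bounds -> FAIL
All cells valid: no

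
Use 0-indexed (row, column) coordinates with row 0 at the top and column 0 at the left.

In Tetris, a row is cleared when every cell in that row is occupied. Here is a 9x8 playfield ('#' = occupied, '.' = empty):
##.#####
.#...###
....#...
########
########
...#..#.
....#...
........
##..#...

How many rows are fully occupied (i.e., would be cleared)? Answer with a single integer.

Check each row:
  row 0: 1 empty cell -> not full
  row 1: 4 empty cells -> not full
  row 2: 7 empty cells -> not full
  row 3: 0 empty cells -> FULL (clear)
  row 4: 0 empty cells -> FULL (clear)
  row 5: 6 empty cells -> not full
  row 6: 7 empty cells -> not full
  row 7: 8 empty cells -> not full
  row 8: 5 empty cells -> not full
Total rows cleared: 2

Answer: 2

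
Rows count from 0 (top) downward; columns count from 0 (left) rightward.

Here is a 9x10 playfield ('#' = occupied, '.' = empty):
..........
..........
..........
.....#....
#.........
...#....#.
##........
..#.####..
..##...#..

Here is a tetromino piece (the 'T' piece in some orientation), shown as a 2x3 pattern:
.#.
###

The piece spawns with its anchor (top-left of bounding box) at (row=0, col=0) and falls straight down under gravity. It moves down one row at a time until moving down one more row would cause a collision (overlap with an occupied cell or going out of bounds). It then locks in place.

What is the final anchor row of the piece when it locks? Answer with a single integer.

Answer: 2

Derivation:
Spawn at (row=0, col=0). Try each row:
  row 0: fits
  row 1: fits
  row 2: fits
  row 3: blocked -> lock at row 2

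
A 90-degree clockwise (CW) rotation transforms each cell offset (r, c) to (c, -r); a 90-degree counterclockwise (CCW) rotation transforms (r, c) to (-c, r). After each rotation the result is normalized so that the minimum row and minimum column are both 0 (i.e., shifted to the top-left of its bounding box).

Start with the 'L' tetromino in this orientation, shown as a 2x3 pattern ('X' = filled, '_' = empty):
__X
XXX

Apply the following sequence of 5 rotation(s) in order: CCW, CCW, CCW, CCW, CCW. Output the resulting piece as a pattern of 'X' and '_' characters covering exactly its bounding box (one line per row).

Answer: XX
_X
_X

Derivation:
Start:
__X
XXX
After rotation 1 (CCW):
XX
_X
_X
After rotation 2 (CCW):
XXX
X__
After rotation 3 (CCW):
X_
X_
XX
After rotation 4 (CCW):
__X
XXX
After rotation 5 (CCW):
XX
_X
_X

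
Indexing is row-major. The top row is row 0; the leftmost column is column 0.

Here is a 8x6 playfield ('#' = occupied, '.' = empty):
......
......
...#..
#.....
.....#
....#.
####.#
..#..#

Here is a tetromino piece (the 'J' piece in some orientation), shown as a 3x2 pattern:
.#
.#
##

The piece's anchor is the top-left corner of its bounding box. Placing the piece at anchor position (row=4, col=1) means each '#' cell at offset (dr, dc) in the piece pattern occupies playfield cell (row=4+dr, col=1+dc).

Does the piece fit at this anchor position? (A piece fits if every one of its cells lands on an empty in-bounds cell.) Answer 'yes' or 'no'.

Answer: no

Derivation:
Check each piece cell at anchor (4, 1):
  offset (0,1) -> (4,2): empty -> OK
  offset (1,1) -> (5,2): empty -> OK
  offset (2,0) -> (6,1): occupied ('#') -> FAIL
  offset (2,1) -> (6,2): occupied ('#') -> FAIL
All cells valid: no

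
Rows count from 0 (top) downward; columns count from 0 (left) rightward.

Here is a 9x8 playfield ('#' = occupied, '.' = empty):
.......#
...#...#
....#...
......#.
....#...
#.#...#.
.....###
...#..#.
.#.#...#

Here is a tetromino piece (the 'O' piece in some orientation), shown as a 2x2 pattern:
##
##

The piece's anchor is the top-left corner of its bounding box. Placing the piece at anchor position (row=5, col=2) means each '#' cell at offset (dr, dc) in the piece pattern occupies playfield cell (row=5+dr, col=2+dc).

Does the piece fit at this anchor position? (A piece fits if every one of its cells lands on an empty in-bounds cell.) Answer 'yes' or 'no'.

Answer: no

Derivation:
Check each piece cell at anchor (5, 2):
  offset (0,0) -> (5,2): occupied ('#') -> FAIL
  offset (0,1) -> (5,3): empty -> OK
  offset (1,0) -> (6,2): empty -> OK
  offset (1,1) -> (6,3): empty -> OK
All cells valid: no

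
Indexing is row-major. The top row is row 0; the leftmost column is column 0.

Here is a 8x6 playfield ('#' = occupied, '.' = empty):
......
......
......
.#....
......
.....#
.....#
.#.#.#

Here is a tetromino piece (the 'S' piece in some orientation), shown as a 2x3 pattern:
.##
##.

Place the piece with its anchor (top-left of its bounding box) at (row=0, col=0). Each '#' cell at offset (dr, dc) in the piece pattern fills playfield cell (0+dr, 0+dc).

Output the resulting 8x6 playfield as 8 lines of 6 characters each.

Answer: .##...
##....
......
.#....
......
.....#
.....#
.#.#.#

Derivation:
Fill (0+0,0+1) = (0,1)
Fill (0+0,0+2) = (0,2)
Fill (0+1,0+0) = (1,0)
Fill (0+1,0+1) = (1,1)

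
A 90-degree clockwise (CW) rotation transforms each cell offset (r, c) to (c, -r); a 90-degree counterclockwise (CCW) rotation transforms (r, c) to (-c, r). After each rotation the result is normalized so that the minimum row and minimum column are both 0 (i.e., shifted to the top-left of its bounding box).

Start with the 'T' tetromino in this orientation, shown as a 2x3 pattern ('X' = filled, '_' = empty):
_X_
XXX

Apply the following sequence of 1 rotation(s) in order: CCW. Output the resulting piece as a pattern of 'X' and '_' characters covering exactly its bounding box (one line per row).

Start:
_X_
XXX
After rotation 1 (CCW):
_X
XX
_X

Answer: _X
XX
_X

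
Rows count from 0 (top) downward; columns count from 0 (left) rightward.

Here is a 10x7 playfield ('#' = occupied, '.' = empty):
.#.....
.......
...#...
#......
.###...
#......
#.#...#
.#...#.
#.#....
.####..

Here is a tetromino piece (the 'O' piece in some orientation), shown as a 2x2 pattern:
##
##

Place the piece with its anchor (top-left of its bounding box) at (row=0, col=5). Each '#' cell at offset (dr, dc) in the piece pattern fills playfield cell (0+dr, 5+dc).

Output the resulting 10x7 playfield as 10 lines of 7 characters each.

Fill (0+0,5+0) = (0,5)
Fill (0+0,5+1) = (0,6)
Fill (0+1,5+0) = (1,5)
Fill (0+1,5+1) = (1,6)

Answer: .#...##
.....##
...#...
#......
.###...
#......
#.#...#
.#...#.
#.#....
.####..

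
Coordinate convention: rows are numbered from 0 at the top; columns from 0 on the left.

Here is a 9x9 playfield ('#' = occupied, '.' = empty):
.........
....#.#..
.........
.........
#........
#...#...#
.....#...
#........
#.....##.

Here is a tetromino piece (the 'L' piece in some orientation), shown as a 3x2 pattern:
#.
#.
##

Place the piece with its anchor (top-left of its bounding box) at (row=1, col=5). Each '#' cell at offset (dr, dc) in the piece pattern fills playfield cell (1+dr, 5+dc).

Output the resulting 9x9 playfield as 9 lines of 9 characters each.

Answer: .........
....###..
.....#...
.....##..
#........
#...#...#
.....#...
#........
#.....##.

Derivation:
Fill (1+0,5+0) = (1,5)
Fill (1+1,5+0) = (2,5)
Fill (1+2,5+0) = (3,5)
Fill (1+2,5+1) = (3,6)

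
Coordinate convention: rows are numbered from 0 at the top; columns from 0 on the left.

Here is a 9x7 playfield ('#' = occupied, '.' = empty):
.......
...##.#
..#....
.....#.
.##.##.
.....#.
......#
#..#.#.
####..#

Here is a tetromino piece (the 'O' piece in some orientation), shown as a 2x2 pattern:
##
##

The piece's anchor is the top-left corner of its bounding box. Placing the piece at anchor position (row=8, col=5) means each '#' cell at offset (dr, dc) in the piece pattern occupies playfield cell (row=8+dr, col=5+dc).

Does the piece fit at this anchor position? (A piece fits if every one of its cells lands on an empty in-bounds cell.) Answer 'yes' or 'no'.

Check each piece cell at anchor (8, 5):
  offset (0,0) -> (8,5): empty -> OK
  offset (0,1) -> (8,6): occupied ('#') -> FAIL
  offset (1,0) -> (9,5): out of bounds -> FAIL
  offset (1,1) -> (9,6): out of bounds -> FAIL
All cells valid: no

Answer: no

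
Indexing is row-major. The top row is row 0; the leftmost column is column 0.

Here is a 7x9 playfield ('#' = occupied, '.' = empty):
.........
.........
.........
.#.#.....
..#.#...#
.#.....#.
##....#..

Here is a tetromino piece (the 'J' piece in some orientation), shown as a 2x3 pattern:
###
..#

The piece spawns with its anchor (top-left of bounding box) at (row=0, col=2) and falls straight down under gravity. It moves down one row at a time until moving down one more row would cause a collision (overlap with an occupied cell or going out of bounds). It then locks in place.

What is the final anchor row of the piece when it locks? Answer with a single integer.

Spawn at (row=0, col=2). Try each row:
  row 0: fits
  row 1: fits
  row 2: fits
  row 3: blocked -> lock at row 2

Answer: 2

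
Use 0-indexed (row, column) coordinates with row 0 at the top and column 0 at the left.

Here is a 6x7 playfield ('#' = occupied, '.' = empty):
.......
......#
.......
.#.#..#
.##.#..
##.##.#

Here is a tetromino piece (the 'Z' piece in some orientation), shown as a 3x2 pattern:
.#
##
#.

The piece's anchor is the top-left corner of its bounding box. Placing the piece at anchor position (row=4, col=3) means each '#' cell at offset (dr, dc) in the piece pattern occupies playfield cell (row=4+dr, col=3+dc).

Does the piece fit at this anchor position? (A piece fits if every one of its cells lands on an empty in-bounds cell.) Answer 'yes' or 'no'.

Check each piece cell at anchor (4, 3):
  offset (0,1) -> (4,4): occupied ('#') -> FAIL
  offset (1,0) -> (5,3): occupied ('#') -> FAIL
  offset (1,1) -> (5,4): occupied ('#') -> FAIL
  offset (2,0) -> (6,3): out of bounds -> FAIL
All cells valid: no

Answer: no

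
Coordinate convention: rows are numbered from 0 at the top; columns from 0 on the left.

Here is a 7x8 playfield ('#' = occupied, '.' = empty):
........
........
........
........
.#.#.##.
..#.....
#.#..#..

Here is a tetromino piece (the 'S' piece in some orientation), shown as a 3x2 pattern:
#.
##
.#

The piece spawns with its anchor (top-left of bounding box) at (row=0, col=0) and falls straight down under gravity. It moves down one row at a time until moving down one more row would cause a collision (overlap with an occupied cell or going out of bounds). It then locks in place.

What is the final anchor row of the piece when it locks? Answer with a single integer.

Answer: 1

Derivation:
Spawn at (row=0, col=0). Try each row:
  row 0: fits
  row 1: fits
  row 2: blocked -> lock at row 1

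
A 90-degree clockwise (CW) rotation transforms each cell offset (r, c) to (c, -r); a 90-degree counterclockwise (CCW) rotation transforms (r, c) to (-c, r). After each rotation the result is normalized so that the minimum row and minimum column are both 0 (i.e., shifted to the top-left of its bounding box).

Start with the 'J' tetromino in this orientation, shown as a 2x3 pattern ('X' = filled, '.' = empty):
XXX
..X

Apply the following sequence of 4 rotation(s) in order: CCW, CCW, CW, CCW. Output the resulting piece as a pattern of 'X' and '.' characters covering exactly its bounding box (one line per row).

Answer: X..
XXX

Derivation:
Start:
XXX
..X
After rotation 1 (CCW):
XX
X.
X.
After rotation 2 (CCW):
X..
XXX
After rotation 3 (CW):
XX
X.
X.
After rotation 4 (CCW):
X..
XXX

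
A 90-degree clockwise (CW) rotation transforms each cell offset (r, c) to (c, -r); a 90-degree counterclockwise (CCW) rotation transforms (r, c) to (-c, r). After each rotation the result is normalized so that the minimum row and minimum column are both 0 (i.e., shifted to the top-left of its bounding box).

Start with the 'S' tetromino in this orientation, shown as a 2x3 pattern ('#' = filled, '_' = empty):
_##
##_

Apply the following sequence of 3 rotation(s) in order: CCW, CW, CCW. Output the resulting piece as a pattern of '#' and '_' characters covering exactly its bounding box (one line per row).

Start:
_##
##_
After rotation 1 (CCW):
#_
##
_#
After rotation 2 (CW):
_##
##_
After rotation 3 (CCW):
#_
##
_#

Answer: #_
##
_#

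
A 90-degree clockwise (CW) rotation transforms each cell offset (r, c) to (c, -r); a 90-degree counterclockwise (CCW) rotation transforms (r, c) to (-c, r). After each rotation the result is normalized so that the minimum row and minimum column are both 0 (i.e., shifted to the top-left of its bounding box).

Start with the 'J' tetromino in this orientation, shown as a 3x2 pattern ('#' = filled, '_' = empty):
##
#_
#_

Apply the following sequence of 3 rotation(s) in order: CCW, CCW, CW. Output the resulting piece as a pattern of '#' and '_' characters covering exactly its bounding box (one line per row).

Answer: #__
###

Derivation:
Start:
##
#_
#_
After rotation 1 (CCW):
#__
###
After rotation 2 (CCW):
_#
_#
##
After rotation 3 (CW):
#__
###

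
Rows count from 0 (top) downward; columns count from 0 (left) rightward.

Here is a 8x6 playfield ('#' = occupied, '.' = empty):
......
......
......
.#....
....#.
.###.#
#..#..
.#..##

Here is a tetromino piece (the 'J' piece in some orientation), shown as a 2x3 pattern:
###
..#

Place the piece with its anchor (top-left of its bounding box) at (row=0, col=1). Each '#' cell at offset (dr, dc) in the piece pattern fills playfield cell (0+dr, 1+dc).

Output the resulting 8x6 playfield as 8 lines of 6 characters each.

Fill (0+0,1+0) = (0,1)
Fill (0+0,1+1) = (0,2)
Fill (0+0,1+2) = (0,3)
Fill (0+1,1+2) = (1,3)

Answer: .###..
...#..
......
.#....
....#.
.###.#
#..#..
.#..##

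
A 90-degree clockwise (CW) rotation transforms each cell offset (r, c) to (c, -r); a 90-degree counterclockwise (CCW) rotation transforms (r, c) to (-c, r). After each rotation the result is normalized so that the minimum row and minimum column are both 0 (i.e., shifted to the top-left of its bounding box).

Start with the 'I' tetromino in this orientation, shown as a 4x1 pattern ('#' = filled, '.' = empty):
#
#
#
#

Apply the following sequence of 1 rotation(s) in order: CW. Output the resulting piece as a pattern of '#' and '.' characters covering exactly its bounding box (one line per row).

Answer: ####

Derivation:
Start:
#
#
#
#
After rotation 1 (CW):
####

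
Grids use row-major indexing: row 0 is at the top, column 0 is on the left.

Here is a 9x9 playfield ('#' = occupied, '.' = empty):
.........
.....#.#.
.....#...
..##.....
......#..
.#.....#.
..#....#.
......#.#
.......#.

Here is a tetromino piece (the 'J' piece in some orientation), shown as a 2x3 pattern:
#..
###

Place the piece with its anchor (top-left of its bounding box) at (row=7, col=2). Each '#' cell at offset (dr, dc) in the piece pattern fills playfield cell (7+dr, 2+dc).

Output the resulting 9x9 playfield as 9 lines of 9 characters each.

Fill (7+0,2+0) = (7,2)
Fill (7+1,2+0) = (8,2)
Fill (7+1,2+1) = (8,3)
Fill (7+1,2+2) = (8,4)

Answer: .........
.....#.#.
.....#...
..##.....
......#..
.#.....#.
..#....#.
..#...#.#
..###..#.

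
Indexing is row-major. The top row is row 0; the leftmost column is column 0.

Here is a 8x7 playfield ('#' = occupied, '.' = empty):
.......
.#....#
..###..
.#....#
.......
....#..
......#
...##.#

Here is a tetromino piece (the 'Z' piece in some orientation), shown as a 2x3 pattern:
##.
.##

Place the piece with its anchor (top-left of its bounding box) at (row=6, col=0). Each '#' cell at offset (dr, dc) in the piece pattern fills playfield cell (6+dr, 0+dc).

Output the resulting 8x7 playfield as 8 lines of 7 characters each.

Answer: .......
.#....#
..###..
.#....#
.......
....#..
##....#
.####.#

Derivation:
Fill (6+0,0+0) = (6,0)
Fill (6+0,0+1) = (6,1)
Fill (6+1,0+1) = (7,1)
Fill (6+1,0+2) = (7,2)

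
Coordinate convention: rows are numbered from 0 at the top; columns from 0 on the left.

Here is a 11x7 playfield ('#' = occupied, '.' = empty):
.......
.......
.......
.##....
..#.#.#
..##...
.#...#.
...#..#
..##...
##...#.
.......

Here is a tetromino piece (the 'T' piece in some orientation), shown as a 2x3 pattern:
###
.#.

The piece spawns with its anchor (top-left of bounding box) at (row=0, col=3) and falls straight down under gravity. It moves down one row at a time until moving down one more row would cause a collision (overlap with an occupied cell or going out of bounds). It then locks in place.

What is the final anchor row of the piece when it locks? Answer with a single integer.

Spawn at (row=0, col=3). Try each row:
  row 0: fits
  row 1: fits
  row 2: fits
  row 3: blocked -> lock at row 2

Answer: 2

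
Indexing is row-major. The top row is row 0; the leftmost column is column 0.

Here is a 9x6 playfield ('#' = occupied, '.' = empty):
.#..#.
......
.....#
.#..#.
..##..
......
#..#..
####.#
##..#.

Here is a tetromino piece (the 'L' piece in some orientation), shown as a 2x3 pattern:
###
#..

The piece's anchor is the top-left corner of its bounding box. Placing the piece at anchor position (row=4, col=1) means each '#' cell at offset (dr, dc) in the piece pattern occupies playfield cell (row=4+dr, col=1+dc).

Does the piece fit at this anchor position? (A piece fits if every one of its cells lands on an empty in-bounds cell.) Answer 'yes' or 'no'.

Answer: no

Derivation:
Check each piece cell at anchor (4, 1):
  offset (0,0) -> (4,1): empty -> OK
  offset (0,1) -> (4,2): occupied ('#') -> FAIL
  offset (0,2) -> (4,3): occupied ('#') -> FAIL
  offset (1,0) -> (5,1): empty -> OK
All cells valid: no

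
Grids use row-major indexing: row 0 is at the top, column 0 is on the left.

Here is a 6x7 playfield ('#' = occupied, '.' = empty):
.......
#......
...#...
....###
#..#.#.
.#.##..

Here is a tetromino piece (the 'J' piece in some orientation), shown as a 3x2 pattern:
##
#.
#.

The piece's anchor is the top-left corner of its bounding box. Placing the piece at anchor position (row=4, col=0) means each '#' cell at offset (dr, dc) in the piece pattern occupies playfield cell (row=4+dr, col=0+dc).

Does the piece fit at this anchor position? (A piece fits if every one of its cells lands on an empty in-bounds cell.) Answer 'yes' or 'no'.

Answer: no

Derivation:
Check each piece cell at anchor (4, 0):
  offset (0,0) -> (4,0): occupied ('#') -> FAIL
  offset (0,1) -> (4,1): empty -> OK
  offset (1,0) -> (5,0): empty -> OK
  offset (2,0) -> (6,0): out of bounds -> FAIL
All cells valid: no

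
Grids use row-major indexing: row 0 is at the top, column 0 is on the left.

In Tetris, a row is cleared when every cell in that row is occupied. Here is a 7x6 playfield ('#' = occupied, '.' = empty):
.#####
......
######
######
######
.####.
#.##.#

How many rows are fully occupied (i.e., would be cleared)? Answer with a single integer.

Check each row:
  row 0: 1 empty cell -> not full
  row 1: 6 empty cells -> not full
  row 2: 0 empty cells -> FULL (clear)
  row 3: 0 empty cells -> FULL (clear)
  row 4: 0 empty cells -> FULL (clear)
  row 5: 2 empty cells -> not full
  row 6: 2 empty cells -> not full
Total rows cleared: 3

Answer: 3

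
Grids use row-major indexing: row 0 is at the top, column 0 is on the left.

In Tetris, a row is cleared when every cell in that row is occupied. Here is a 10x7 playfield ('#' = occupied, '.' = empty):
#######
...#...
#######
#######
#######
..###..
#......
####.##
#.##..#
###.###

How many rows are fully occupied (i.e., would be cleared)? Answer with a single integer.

Answer: 4

Derivation:
Check each row:
  row 0: 0 empty cells -> FULL (clear)
  row 1: 6 empty cells -> not full
  row 2: 0 empty cells -> FULL (clear)
  row 3: 0 empty cells -> FULL (clear)
  row 4: 0 empty cells -> FULL (clear)
  row 5: 4 empty cells -> not full
  row 6: 6 empty cells -> not full
  row 7: 1 empty cell -> not full
  row 8: 3 empty cells -> not full
  row 9: 1 empty cell -> not full
Total rows cleared: 4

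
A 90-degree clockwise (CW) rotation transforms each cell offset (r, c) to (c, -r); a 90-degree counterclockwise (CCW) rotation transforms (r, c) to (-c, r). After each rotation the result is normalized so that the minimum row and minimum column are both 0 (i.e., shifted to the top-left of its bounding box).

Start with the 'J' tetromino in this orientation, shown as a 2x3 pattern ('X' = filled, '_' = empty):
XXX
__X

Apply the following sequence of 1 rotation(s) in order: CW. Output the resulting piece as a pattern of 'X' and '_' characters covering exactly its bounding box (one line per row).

Answer: _X
_X
XX

Derivation:
Start:
XXX
__X
After rotation 1 (CW):
_X
_X
XX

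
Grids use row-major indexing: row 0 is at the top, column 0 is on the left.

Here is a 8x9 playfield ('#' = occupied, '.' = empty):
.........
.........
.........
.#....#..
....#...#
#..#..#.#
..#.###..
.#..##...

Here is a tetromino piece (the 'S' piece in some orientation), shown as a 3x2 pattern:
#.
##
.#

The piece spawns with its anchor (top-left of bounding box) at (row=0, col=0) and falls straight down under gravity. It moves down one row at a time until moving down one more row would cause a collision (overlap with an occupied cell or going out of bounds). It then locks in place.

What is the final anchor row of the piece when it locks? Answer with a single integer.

Answer: 0

Derivation:
Spawn at (row=0, col=0). Try each row:
  row 0: fits
  row 1: blocked -> lock at row 0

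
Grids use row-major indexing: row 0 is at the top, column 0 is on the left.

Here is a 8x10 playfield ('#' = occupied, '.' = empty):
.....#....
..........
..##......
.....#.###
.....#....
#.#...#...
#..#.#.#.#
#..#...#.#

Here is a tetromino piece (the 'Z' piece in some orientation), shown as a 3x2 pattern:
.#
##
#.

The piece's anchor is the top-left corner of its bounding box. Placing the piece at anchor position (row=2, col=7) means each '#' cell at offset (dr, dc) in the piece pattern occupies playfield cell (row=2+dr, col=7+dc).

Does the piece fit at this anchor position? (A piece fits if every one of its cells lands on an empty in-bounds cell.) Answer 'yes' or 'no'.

Answer: no

Derivation:
Check each piece cell at anchor (2, 7):
  offset (0,1) -> (2,8): empty -> OK
  offset (1,0) -> (3,7): occupied ('#') -> FAIL
  offset (1,1) -> (3,8): occupied ('#') -> FAIL
  offset (2,0) -> (4,7): empty -> OK
All cells valid: no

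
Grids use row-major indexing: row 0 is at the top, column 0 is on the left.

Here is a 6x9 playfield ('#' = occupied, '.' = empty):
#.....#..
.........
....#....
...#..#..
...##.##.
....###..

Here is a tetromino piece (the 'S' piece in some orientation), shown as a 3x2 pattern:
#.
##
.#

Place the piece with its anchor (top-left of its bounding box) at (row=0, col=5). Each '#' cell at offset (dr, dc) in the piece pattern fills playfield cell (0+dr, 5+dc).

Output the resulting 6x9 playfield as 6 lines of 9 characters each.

Fill (0+0,5+0) = (0,5)
Fill (0+1,5+0) = (1,5)
Fill (0+1,5+1) = (1,6)
Fill (0+2,5+1) = (2,6)

Answer: #....##..
.....##..
....#.#..
...#..#..
...##.##.
....###..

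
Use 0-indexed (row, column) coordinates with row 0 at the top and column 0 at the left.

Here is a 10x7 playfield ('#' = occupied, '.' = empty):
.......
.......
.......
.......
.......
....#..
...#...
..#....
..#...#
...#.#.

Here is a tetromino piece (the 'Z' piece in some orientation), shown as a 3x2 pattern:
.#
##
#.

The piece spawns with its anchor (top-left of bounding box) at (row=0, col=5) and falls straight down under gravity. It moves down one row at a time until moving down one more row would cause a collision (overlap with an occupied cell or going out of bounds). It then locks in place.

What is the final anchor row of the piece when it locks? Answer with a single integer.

Answer: 6

Derivation:
Spawn at (row=0, col=5). Try each row:
  row 0: fits
  row 1: fits
  row 2: fits
  row 3: fits
  row 4: fits
  row 5: fits
  row 6: fits
  row 7: blocked -> lock at row 6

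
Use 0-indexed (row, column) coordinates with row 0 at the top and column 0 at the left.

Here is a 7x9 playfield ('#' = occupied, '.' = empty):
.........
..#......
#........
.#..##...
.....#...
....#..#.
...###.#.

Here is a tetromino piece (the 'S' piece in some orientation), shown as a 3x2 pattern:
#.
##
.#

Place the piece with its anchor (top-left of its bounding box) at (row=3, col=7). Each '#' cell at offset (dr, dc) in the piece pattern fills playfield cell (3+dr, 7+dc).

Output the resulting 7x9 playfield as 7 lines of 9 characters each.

Answer: .........
..#......
#........
.#..##.#.
.....#.##
....#..##
...###.#.

Derivation:
Fill (3+0,7+0) = (3,7)
Fill (3+1,7+0) = (4,7)
Fill (3+1,7+1) = (4,8)
Fill (3+2,7+1) = (5,8)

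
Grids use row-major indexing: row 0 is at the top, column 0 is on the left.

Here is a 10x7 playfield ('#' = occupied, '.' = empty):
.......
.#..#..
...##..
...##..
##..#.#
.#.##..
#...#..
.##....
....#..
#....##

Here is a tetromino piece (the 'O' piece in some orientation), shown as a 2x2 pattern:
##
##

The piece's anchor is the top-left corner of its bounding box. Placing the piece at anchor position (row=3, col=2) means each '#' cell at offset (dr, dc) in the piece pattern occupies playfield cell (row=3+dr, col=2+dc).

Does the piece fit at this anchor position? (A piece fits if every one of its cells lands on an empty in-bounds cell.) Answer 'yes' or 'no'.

Answer: no

Derivation:
Check each piece cell at anchor (3, 2):
  offset (0,0) -> (3,2): empty -> OK
  offset (0,1) -> (3,3): occupied ('#') -> FAIL
  offset (1,0) -> (4,2): empty -> OK
  offset (1,1) -> (4,3): empty -> OK
All cells valid: no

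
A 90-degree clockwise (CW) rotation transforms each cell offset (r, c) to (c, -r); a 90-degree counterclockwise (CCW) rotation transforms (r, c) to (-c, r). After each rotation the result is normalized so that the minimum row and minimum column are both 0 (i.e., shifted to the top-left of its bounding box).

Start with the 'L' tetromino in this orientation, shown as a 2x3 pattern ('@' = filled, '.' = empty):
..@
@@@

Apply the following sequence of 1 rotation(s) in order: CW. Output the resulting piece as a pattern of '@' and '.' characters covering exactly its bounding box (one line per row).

Answer: @.
@.
@@

Derivation:
Start:
..@
@@@
After rotation 1 (CW):
@.
@.
@@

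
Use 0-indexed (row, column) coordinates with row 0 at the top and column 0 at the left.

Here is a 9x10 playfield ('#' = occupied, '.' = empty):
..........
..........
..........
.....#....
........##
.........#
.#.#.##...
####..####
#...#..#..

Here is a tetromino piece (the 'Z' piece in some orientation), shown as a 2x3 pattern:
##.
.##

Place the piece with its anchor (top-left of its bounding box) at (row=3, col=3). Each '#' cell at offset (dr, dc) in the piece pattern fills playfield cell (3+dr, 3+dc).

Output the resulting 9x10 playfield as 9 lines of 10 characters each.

Answer: ..........
..........
..........
...###....
....##..##
.........#
.#.#.##...
####..####
#...#..#..

Derivation:
Fill (3+0,3+0) = (3,3)
Fill (3+0,3+1) = (3,4)
Fill (3+1,3+1) = (4,4)
Fill (3+1,3+2) = (4,5)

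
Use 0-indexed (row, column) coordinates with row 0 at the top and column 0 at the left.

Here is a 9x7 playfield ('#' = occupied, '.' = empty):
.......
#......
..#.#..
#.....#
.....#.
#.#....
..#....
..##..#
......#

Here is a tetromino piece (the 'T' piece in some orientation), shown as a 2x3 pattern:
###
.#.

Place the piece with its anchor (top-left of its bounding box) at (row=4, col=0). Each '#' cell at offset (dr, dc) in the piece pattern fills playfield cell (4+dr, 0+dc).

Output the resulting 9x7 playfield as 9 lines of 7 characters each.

Fill (4+0,0+0) = (4,0)
Fill (4+0,0+1) = (4,1)
Fill (4+0,0+2) = (4,2)
Fill (4+1,0+1) = (5,1)

Answer: .......
#......
..#.#..
#.....#
###..#.
###....
..#....
..##..#
......#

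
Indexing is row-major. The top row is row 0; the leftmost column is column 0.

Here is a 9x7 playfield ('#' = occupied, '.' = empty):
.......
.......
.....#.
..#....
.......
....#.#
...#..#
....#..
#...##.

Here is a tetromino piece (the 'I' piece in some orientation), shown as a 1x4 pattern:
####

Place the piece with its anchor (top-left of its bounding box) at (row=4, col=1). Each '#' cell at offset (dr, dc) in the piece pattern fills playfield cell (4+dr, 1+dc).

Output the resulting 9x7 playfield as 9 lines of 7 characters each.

Fill (4+0,1+0) = (4,1)
Fill (4+0,1+1) = (4,2)
Fill (4+0,1+2) = (4,3)
Fill (4+0,1+3) = (4,4)

Answer: .......
.......
.....#.
..#....
.####..
....#.#
...#..#
....#..
#...##.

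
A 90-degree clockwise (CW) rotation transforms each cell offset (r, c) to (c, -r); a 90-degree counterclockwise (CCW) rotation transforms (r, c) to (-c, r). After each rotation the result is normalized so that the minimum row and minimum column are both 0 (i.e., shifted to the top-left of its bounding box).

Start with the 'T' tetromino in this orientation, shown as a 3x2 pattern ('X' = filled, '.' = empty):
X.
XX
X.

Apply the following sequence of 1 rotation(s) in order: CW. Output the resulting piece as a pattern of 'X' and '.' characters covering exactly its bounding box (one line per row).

Start:
X.
XX
X.
After rotation 1 (CW):
XXX
.X.

Answer: XXX
.X.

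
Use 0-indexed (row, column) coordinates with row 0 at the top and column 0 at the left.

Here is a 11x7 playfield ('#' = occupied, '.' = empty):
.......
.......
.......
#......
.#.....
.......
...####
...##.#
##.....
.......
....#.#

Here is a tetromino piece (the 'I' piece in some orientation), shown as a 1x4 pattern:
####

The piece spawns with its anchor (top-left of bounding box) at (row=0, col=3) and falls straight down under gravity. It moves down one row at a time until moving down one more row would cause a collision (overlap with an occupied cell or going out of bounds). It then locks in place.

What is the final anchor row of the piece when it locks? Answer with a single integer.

Spawn at (row=0, col=3). Try each row:
  row 0: fits
  row 1: fits
  row 2: fits
  row 3: fits
  row 4: fits
  row 5: fits
  row 6: blocked -> lock at row 5

Answer: 5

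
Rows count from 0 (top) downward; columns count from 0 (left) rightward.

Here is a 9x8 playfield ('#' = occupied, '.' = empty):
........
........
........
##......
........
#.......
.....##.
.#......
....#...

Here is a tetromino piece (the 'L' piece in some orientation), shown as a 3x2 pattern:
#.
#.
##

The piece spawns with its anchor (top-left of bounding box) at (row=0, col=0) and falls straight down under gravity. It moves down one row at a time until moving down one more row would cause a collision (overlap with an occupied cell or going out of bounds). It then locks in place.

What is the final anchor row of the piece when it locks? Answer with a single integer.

Spawn at (row=0, col=0). Try each row:
  row 0: fits
  row 1: blocked -> lock at row 0

Answer: 0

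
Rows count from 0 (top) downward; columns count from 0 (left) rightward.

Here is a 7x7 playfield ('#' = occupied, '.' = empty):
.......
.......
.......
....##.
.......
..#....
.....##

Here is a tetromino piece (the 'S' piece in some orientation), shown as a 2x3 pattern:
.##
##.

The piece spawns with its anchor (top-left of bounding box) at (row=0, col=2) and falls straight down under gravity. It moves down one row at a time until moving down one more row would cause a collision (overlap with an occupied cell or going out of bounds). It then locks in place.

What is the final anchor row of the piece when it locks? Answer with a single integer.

Answer: 2

Derivation:
Spawn at (row=0, col=2). Try each row:
  row 0: fits
  row 1: fits
  row 2: fits
  row 3: blocked -> lock at row 2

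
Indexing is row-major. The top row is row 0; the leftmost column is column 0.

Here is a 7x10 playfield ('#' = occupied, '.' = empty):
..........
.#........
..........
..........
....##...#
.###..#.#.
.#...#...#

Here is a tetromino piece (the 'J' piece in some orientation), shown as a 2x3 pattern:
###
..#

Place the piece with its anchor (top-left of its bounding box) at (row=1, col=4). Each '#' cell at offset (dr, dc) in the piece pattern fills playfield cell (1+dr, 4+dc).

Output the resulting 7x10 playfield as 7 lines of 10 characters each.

Fill (1+0,4+0) = (1,4)
Fill (1+0,4+1) = (1,5)
Fill (1+0,4+2) = (1,6)
Fill (1+1,4+2) = (2,6)

Answer: ..........
.#..###...
......#...
..........
....##...#
.###..#.#.
.#...#...#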